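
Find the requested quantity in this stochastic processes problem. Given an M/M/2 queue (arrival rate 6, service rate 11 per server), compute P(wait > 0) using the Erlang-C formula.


a = lambda/mu = 0.5455
rho = a/c = 0.2727
Erlang-C formula applied:
C(c,a) = 0.1169

0.1169


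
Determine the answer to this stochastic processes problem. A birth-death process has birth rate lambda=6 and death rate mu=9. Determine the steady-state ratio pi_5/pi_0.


For birth-death process, pi_n/pi_0 = (lambda/mu)^n
= (6/9)^5
= 0.1317

0.1317


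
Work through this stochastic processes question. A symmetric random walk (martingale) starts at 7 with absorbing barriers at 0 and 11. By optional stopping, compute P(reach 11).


By optional stopping theorem: E(M at tau) = M(0) = 7
P(hit 11)*11 + P(hit 0)*0 = 7
P(hit 11) = (7 - 0)/(11 - 0) = 7/11 = 0.6364

0.6364


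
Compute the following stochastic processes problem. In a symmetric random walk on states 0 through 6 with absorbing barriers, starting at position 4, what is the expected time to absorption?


For symmetric RW on 0,...,N with absorbing barriers, E(i) = i*(N-i)
E(4) = 4 * 2 = 8

8


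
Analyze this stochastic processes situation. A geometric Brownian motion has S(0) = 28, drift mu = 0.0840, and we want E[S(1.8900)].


E[S(t)] = S(0) * exp(mu * t)
= 28 * exp(0.0840 * 1.8900)
= 28 * 1.1721
= 32.8176

32.8176


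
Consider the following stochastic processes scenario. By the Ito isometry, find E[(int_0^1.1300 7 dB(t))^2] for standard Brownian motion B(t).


By Ito isometry: E[(int f dB)^2] = int f^2 dt
= 7^2 * 1.1300
= 49 * 1.1300 = 55.3700

55.3700


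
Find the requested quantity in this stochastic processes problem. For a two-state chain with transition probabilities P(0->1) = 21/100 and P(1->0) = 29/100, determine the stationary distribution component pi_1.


Stationary distribution: pi_0 = p10/(p01+p10), pi_1 = p01/(p01+p10)
p01 = 0.2100, p10 = 0.2900
pi_1 = 0.4200

0.4200


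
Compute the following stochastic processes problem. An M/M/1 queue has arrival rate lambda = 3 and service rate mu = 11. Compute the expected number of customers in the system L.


rho = 3/11 = 0.2727
L = rho/(1-rho)
= 0.2727/0.7273
= 0.3750

0.3750


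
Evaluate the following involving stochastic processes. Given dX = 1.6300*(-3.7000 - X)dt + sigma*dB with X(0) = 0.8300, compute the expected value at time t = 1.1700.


E[X(t)] = mu + (X(0) - mu)*exp(-theta*t)
= -3.7000 + (0.8300 - -3.7000)*exp(-1.6300*1.1700)
= -3.7000 + 4.5300 * 0.1485
= -3.0272

-3.0272


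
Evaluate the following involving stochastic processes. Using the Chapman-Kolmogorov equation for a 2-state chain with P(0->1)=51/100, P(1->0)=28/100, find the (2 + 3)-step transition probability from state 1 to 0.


P^5 = P^2 * P^3
Computing via matrix multiplication of the transition matrix.
Entry (1,0) of P^5 = 0.3543

0.3543


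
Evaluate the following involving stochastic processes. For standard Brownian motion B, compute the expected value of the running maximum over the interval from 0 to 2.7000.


E(max B(s)) = sqrt(2t/pi)
= sqrt(2*2.7000/pi)
= sqrt(1.7189)
= 1.3111

1.3111


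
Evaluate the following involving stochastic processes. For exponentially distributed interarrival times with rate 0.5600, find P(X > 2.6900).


P(X > t) = exp(-lambda * t)
= exp(-0.5600 * 2.6900)
= exp(-1.5064) = 0.2217

0.2217


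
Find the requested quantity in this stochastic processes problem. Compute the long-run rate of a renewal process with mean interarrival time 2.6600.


Long-run renewal rate = 1/E(X)
= 1/2.6600
= 0.3759

0.3759


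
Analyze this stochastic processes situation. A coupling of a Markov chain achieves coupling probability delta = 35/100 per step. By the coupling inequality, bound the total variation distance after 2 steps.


TV distance bound <= (1-delta)^n
= (1 - 0.3500)^2
= 0.6500^2
= 0.4225

0.4225


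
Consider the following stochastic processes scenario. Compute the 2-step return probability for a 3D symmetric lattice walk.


P(return in 2 steps) = P(reverse first step) = 1/(2d)
= 1/6
= 0.1667

0.1667


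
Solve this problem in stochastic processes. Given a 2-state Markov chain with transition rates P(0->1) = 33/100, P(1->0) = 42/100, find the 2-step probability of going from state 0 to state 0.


Computing P^2 by matrix multiplication.
P = [[0.6700, 0.3300], [0.4200, 0.5800]]
After raising P to the power 2:
P^2(0,0) = 0.5875

0.5875


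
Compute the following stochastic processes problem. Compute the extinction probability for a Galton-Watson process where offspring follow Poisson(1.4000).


Since mu = 1.4000 > 1, extinction prob q < 1.
Solve s = exp(mu*(s-1)) iteratively.
q = 0.4890

0.4890


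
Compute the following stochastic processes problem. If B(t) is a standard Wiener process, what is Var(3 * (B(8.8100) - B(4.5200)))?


Var(alpha*(B(t)-B(s))) = alpha^2 * (t-s)
= 3^2 * (8.8100 - 4.5200)
= 9 * 4.2900
= 38.6100

38.6100


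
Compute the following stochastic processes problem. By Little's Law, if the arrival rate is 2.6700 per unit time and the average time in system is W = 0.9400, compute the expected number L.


Little's Law: L = lambda * W
= 2.6700 * 0.9400
= 2.5098

2.5098


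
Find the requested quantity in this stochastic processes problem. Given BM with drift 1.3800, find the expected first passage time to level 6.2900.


Expected first passage time = a/mu
= 6.2900/1.3800
= 4.5580

4.5580


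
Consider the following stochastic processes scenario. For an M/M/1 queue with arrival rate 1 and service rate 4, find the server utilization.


rho = lambda/mu
= 1/4
= 0.2500

0.2500


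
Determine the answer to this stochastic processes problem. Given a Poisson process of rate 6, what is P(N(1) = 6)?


P(N(t)=k) = (lambda*t)^k * exp(-lambda*t) / k!
lambda*t = 6
= 6^6 * exp(-6) / 6!
= 46656 * 0.0025 / 720
= 0.1606

0.1606


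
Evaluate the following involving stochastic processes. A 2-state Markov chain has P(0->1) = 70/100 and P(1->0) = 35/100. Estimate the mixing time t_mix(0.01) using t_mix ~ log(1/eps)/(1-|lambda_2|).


lambda_2 = |1 - p01 - p10| = |1 - 0.7000 - 0.3500| = 0.0500
t_mix ~ log(1/eps)/(1 - |lambda_2|)
= log(100)/(1 - 0.0500) = 4.6052/0.9500
= 4.8475

4.8475


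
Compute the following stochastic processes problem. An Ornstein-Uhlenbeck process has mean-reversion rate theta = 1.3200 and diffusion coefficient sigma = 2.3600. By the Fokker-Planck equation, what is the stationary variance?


Stationary variance = sigma^2 / (2*theta)
= 2.3600^2 / (2*1.3200)
= 5.5696 / 2.6400
= 2.1097

2.1097


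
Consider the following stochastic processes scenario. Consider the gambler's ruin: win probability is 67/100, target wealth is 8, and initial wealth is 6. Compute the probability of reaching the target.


Gambler's ruin formula:
r = q/p = 0.3300/0.6700 = 0.4925
P(win) = (1 - r^i)/(1 - r^N)
= (1 - 0.4925^6)/(1 - 0.4925^8)
= 0.9891

0.9891


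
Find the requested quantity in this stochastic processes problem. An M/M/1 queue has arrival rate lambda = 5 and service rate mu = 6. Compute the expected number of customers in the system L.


rho = 5/6 = 0.8333
L = rho/(1-rho)
= 0.8333/0.1667
= 5.0000

5.0000


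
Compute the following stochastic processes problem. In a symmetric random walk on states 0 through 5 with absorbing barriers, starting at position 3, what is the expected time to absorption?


For symmetric RW on 0,...,N with absorbing barriers, E(i) = i*(N-i)
E(3) = 3 * 2 = 6

6


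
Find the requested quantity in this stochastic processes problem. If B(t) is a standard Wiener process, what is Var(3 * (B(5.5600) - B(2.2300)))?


Var(alpha*(B(t)-B(s))) = alpha^2 * (t-s)
= 3^2 * (5.5600 - 2.2300)
= 9 * 3.3300
= 29.9700

29.9700


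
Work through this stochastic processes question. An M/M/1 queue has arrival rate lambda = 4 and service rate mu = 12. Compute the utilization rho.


rho = lambda/mu
= 4/12
= 0.3333

0.3333


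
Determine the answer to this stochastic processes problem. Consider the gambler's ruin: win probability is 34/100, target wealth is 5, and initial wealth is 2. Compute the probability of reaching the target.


Gambler's ruin formula:
r = q/p = 0.6600/0.3400 = 1.9412
P(win) = (1 - r^i)/(1 - r^N)
= (1 - 1.9412^2)/(1 - 1.9412^5)
= 0.1042

0.1042


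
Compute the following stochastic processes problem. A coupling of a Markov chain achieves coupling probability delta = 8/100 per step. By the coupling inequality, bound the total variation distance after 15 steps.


TV distance bound <= (1-delta)^n
= (1 - 0.0800)^15
= 0.9200^15
= 0.2863

0.2863


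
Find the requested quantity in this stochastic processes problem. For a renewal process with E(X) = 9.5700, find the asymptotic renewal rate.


Long-run renewal rate = 1/E(X)
= 1/9.5700
= 0.1045

0.1045


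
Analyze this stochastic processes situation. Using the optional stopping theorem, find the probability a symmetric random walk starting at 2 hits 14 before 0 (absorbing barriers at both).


By optional stopping theorem: E(M at tau) = M(0) = 2
P(hit 14)*14 + P(hit 0)*0 = 2
P(hit 14) = (2 - 0)/(14 - 0) = 1/7 = 0.1429

0.1429


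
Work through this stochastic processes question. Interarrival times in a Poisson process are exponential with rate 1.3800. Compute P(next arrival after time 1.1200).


P(X > t) = exp(-lambda * t)
= exp(-1.3800 * 1.1200)
= exp(-1.5456) = 0.2132

0.2132


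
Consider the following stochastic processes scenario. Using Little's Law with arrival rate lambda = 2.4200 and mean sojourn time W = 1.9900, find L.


Little's Law: L = lambda * W
= 2.4200 * 1.9900
= 4.8158

4.8158


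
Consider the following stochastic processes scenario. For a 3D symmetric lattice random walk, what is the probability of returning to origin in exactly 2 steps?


P(return in 2 steps) = P(reverse first step) = 1/(2d)
= 1/6
= 0.1667

0.1667


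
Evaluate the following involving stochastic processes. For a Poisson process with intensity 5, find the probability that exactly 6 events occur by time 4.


P(N(t)=k) = (lambda*t)^k * exp(-lambda*t) / k!
lambda*t = 20
= 20^6 * exp(-20) / 6!
= 64000000 * 2.0612e-09 / 720
= 1.8321e-04

1.8321e-04


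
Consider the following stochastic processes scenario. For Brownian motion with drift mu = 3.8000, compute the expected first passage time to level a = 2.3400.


Expected first passage time = a/mu
= 2.3400/3.8000
= 0.6158

0.6158


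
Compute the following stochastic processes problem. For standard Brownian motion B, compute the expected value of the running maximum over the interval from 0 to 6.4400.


E(max B(s)) = sqrt(2t/pi)
= sqrt(2*6.4400/pi)
= sqrt(4.0998)
= 2.0248

2.0248


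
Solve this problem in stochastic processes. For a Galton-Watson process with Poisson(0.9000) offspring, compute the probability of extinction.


Since mu = 0.9000 <= 1, extinction probability = 1.

1.0000


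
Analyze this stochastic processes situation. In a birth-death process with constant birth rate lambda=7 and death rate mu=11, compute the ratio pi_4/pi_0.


For birth-death process, pi_n/pi_0 = (lambda/mu)^n
= (7/11)^4
= 0.1640

0.1640


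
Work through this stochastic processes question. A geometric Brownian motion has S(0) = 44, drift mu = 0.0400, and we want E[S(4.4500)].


E[S(t)] = S(0) * exp(mu * t)
= 44 * exp(0.0400 * 4.4500)
= 44 * 1.1948
= 52.5723

52.5723


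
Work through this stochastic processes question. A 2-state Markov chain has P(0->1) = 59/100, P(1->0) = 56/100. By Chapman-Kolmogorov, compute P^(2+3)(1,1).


P^5 = P^2 * P^3
Computing via matrix multiplication of the transition matrix.
Entry (1,1) of P^5 = 0.5130

0.5130


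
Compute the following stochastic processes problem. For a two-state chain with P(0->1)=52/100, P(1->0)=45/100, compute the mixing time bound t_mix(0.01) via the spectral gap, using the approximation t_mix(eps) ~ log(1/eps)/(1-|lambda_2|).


lambda_2 = |1 - p01 - p10| = |1 - 0.5200 - 0.4500| = 0.0300
t_mix ~ log(1/eps)/(1 - |lambda_2|)
= log(100)/(1 - 0.0300) = 4.6052/0.9700
= 4.7476

4.7476


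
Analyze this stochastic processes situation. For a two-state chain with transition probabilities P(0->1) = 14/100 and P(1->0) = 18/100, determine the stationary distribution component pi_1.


Stationary distribution: pi_0 = p10/(p01+p10), pi_1 = p01/(p01+p10)
p01 = 0.1400, p10 = 0.1800
pi_1 = 0.4375

0.4375


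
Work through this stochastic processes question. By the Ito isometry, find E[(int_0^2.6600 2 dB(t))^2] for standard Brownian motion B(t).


By Ito isometry: E[(int f dB)^2] = int f^2 dt
= 2^2 * 2.6600
= 4 * 2.6600 = 10.6400

10.6400


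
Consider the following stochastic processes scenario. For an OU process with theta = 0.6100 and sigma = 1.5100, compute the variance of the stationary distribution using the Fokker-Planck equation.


Stationary variance = sigma^2 / (2*theta)
= 1.5100^2 / (2*0.6100)
= 2.2801 / 1.2200
= 1.8689

1.8689


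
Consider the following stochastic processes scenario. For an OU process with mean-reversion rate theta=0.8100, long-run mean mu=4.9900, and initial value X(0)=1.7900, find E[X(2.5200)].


E[X(t)] = mu + (X(0) - mu)*exp(-theta*t)
= 4.9900 + (1.7900 - 4.9900)*exp(-0.8100*2.5200)
= 4.9900 + -3.2000 * 0.1299
= 4.5744

4.5744


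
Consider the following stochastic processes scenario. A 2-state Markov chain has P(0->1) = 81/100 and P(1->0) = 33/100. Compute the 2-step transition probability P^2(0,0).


Computing P^2 by matrix multiplication.
P = [[0.1900, 0.8100], [0.3300, 0.6700]]
After raising P to the power 2:
P^2(0,0) = 0.3034

0.3034


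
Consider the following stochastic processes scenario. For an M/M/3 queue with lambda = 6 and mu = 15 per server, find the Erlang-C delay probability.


a = lambda/mu = 0.4000
rho = a/c = 0.1333
Erlang-C formula applied:
C(c,a) = 0.0082

0.0082


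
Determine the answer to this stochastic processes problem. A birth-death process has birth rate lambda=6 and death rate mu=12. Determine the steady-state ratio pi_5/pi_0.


For birth-death process, pi_n/pi_0 = (lambda/mu)^n
= (6/12)^5
= 0.0312

0.0312


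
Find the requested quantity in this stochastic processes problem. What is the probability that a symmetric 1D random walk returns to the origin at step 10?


P(S(10) = 0) = C(10,5) / 4^5
= 252 / 1024
= 0.2461

0.2461


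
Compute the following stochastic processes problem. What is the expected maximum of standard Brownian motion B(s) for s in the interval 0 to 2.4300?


E(max B(s)) = sqrt(2t/pi)
= sqrt(2*2.4300/pi)
= sqrt(1.5470)
= 1.2438

1.2438


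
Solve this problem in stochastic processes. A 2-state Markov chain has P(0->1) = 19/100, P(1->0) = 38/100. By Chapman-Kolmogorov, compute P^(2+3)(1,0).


P^5 = P^2 * P^3
Computing via matrix multiplication of the transition matrix.
Entry (1,0) of P^5 = 0.6569

0.6569


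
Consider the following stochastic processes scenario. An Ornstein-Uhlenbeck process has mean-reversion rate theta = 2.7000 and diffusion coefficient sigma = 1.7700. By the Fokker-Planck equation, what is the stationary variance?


Stationary variance = sigma^2 / (2*theta)
= 1.7700^2 / (2*2.7000)
= 3.1329 / 5.4000
= 0.5802

0.5802


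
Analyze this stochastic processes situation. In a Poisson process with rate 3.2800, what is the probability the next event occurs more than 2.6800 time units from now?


P(X > t) = exp(-lambda * t)
= exp(-3.2800 * 2.6800)
= exp(-8.7904) = 1.5219e-04

1.5219e-04


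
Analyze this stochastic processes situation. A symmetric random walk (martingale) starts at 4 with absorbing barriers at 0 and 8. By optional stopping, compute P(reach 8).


By optional stopping theorem: E(M at tau) = M(0) = 4
P(hit 8)*8 + P(hit 0)*0 = 4
P(hit 8) = (4 - 0)/(8 - 0) = 1/2 = 0.5000

0.5000


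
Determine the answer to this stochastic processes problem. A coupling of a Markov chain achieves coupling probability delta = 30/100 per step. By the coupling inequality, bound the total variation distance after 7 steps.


TV distance bound <= (1-delta)^n
= (1 - 0.3000)^7
= 0.7000^7
= 0.0824

0.0824


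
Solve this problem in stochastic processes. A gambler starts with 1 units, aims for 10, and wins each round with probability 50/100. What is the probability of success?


p = 1/2: P(win) = i/N = 1/10
= 0.1000

0.1000


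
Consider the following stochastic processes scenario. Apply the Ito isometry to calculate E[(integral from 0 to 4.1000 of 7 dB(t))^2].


By Ito isometry: E[(int f dB)^2] = int f^2 dt
= 7^2 * 4.1000
= 49 * 4.1000 = 200.9000

200.9000


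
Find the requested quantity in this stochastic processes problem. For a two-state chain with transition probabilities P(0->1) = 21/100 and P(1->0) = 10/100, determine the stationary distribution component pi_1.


Stationary distribution: pi_0 = p10/(p01+p10), pi_1 = p01/(p01+p10)
p01 = 0.2100, p10 = 0.1000
pi_1 = 0.6774

0.6774


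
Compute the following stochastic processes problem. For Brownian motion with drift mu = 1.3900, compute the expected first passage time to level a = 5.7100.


Expected first passage time = a/mu
= 5.7100/1.3900
= 4.1079

4.1079


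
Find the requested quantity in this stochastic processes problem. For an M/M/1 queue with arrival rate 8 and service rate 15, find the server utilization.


rho = lambda/mu
= 8/15
= 0.5333

0.5333


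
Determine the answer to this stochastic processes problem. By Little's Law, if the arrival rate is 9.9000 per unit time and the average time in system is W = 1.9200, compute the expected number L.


Little's Law: L = lambda * W
= 9.9000 * 1.9200
= 19.0080

19.0080


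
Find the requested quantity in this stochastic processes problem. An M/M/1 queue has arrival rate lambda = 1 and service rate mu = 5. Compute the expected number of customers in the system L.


rho = 1/5 = 0.2000
L = rho/(1-rho)
= 0.2000/0.8000
= 0.2500

0.2500


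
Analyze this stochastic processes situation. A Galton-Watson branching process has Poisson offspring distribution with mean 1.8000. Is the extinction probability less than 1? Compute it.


Since mu = 1.8000 > 1, extinction prob q < 1.
Solve s = exp(mu*(s-1)) iteratively.
q = 0.2676

0.2676


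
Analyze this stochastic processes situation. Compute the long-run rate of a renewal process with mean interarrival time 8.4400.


Long-run renewal rate = 1/E(X)
= 1/8.4400
= 0.1185

0.1185


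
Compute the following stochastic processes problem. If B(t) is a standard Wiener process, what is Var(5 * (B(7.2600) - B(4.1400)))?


Var(alpha*(B(t)-B(s))) = alpha^2 * (t-s)
= 5^2 * (7.2600 - 4.1400)
= 25 * 3.1200
= 78.0000

78.0000


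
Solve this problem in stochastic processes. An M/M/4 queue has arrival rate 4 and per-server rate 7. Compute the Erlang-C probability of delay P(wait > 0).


a = lambda/mu = 0.5714
rho = a/c = 0.1429
Erlang-C formula applied:
C(c,a) = 0.0029

0.0029


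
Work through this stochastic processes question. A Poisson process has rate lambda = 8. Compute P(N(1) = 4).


P(N(t)=k) = (lambda*t)^k * exp(-lambda*t) / k!
lambda*t = 8
= 8^4 * exp(-8) / 4!
= 4096 * 3.3546e-04 / 24
= 0.0573

0.0573


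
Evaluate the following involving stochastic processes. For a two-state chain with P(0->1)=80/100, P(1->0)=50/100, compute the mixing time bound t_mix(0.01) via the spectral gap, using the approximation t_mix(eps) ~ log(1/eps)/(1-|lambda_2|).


lambda_2 = |1 - p01 - p10| = |1 - 0.8000 - 0.5000| = 0.3000
t_mix ~ log(1/eps)/(1 - |lambda_2|)
= log(100)/(1 - 0.3000) = 4.6052/0.7000
= 6.5788

6.5788


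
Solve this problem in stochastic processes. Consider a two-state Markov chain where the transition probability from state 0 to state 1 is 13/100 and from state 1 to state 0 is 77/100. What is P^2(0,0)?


Computing P^2 by matrix multiplication.
P = [[0.8700, 0.1300], [0.7700, 0.2300]]
After raising P to the power 2:
P^2(0,0) = 0.8570

0.8570


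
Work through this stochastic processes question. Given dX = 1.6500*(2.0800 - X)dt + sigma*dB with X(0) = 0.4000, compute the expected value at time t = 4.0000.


E[X(t)] = mu + (X(0) - mu)*exp(-theta*t)
= 2.0800 + (0.4000 - 2.0800)*exp(-1.6500*4.0000)
= 2.0800 + -1.6800 * 0.0014
= 2.0777

2.0777


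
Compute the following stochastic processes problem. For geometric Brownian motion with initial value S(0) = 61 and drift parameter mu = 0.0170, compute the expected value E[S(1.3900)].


E[S(t)] = S(0) * exp(mu * t)
= 61 * exp(0.0170 * 1.3900)
= 61 * 1.0239
= 62.4586

62.4586


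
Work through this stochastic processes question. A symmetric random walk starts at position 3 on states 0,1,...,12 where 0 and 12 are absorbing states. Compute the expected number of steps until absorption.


For symmetric RW on 0,...,N with absorbing barriers, E(i) = i*(N-i)
E(3) = 3 * 9 = 27

27


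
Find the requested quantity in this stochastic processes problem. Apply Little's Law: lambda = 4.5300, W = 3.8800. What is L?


Little's Law: L = lambda * W
= 4.5300 * 3.8800
= 17.5764

17.5764


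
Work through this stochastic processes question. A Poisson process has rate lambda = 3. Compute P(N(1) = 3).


P(N(t)=k) = (lambda*t)^k * exp(-lambda*t) / k!
lambda*t = 3
= 3^3 * exp(-3) / 3!
= 27 * 0.0498 / 6
= 0.2240

0.2240


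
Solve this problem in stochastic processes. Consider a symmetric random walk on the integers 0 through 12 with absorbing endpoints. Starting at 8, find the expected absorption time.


For symmetric RW on 0,...,N with absorbing barriers, E(i) = i*(N-i)
E(8) = 8 * 4 = 32

32


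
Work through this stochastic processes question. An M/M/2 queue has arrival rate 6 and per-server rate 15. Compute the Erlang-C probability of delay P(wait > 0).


a = lambda/mu = 0.4000
rho = a/c = 0.2000
Erlang-C formula applied:
C(c,a) = 0.0667

0.0667


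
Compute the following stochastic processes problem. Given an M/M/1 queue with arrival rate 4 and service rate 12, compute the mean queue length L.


rho = 4/12 = 0.3333
L = rho/(1-rho)
= 0.3333/0.6667
= 0.5000

0.5000


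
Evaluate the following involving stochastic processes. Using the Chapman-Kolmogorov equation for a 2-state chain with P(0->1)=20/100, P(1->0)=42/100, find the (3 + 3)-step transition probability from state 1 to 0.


P^6 = P^3 * P^3
Computing via matrix multiplication of the transition matrix.
Entry (1,0) of P^6 = 0.6754

0.6754


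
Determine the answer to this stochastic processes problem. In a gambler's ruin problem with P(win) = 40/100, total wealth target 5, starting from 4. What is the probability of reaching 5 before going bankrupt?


Gambler's ruin formula:
r = q/p = 0.6000/0.4000 = 1.5000
P(win) = (1 - r^i)/(1 - r^N)
= (1 - 1.5000^4)/(1 - 1.5000^5)
= 0.6161

0.6161


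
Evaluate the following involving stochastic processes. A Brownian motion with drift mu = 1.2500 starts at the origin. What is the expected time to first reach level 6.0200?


Expected first passage time = a/mu
= 6.0200/1.2500
= 4.8160

4.8160


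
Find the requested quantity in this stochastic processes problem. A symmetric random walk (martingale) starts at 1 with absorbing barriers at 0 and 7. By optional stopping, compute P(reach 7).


By optional stopping theorem: E(M at tau) = M(0) = 1
P(hit 7)*7 + P(hit 0)*0 = 1
P(hit 7) = (1 - 0)/(7 - 0) = 1/7 = 0.1429

0.1429


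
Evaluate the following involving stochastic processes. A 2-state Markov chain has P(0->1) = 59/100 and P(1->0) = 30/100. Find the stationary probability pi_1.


Stationary distribution: pi_0 = p10/(p01+p10), pi_1 = p01/(p01+p10)
p01 = 0.5900, p10 = 0.3000
pi_1 = 0.6629

0.6629


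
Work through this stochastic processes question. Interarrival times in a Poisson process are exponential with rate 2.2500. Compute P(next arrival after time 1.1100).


P(X > t) = exp(-lambda * t)
= exp(-2.2500 * 1.1100)
= exp(-2.4975) = 0.0823

0.0823


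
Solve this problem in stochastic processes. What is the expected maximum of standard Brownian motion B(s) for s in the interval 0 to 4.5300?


E(max B(s)) = sqrt(2t/pi)
= sqrt(2*4.5300/pi)
= sqrt(2.8839)
= 1.6982

1.6982


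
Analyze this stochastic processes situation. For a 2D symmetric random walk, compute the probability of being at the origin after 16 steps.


P = C(16,8)^2 / 4^16
= 12870^2 / 4294967296
= 165636900 / 4294967296
= 0.0386

0.0386


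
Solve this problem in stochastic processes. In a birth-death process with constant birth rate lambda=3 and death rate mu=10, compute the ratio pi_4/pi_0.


For birth-death process, pi_n/pi_0 = (lambda/mu)^n
= (3/10)^4
= 0.0081

0.0081


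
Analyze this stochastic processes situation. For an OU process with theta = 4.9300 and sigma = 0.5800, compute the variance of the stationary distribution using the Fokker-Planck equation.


Stationary variance = sigma^2 / (2*theta)
= 0.5800^2 / (2*4.9300)
= 0.3364 / 9.8600
= 0.0341

0.0341


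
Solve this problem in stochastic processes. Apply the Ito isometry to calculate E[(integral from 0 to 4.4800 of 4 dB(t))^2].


By Ito isometry: E[(int f dB)^2] = int f^2 dt
= 4^2 * 4.4800
= 16 * 4.4800 = 71.6800

71.6800


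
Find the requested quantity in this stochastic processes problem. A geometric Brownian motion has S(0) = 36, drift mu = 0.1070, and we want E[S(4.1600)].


E[S(t)] = S(0) * exp(mu * t)
= 36 * exp(0.1070 * 4.1600)
= 36 * 1.5607
= 56.1844

56.1844


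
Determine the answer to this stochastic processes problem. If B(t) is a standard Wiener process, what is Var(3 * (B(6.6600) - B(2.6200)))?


Var(alpha*(B(t)-B(s))) = alpha^2 * (t-s)
= 3^2 * (6.6600 - 2.6200)
= 9 * 4.0400
= 36.3600

36.3600


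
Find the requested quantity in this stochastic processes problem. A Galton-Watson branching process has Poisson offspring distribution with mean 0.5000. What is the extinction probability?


Since mu = 0.5000 <= 1, extinction probability = 1.

1.0000


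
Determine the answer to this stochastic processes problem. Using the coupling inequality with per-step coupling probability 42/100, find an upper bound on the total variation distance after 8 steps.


TV distance bound <= (1-delta)^n
= (1 - 0.4200)^8
= 0.5800^8
= 0.0128

0.0128


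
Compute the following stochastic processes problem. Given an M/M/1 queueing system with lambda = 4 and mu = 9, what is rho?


rho = lambda/mu
= 4/9
= 0.4444

0.4444


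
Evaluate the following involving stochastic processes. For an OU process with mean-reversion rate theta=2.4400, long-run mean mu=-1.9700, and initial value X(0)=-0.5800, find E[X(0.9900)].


E[X(t)] = mu + (X(0) - mu)*exp(-theta*t)
= -1.9700 + (-0.5800 - -1.9700)*exp(-2.4400*0.9900)
= -1.9700 + 1.3900 * 0.0893
= -1.8459

-1.8459


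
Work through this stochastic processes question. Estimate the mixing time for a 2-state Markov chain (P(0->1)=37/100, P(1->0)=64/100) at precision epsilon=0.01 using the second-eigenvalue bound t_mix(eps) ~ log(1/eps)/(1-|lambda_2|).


lambda_2 = |1 - p01 - p10| = |1 - 0.3700 - 0.6400| = 0.0100
t_mix ~ log(1/eps)/(1 - |lambda_2|)
= log(100)/(1 - 0.0100) = 4.6052/0.9900
= 4.6517

4.6517


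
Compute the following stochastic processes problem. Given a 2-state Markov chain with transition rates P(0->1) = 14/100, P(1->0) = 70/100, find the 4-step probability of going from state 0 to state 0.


Computing P^4 by matrix multiplication.
P = [[0.8600, 0.1400], [0.7000, 0.3000]]
After raising P to the power 4:
P^4(0,0) = 0.8334

0.8334


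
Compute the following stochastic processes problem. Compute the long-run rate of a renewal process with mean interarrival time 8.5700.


Long-run renewal rate = 1/E(X)
= 1/8.5700
= 0.1167

0.1167


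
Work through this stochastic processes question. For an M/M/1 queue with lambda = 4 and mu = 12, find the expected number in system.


rho = 4/12 = 0.3333
L = rho/(1-rho)
= 0.3333/0.6667
= 0.5000

0.5000


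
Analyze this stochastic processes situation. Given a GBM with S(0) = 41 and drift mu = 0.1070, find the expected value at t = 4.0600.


E[S(t)] = S(0) * exp(mu * t)
= 41 * exp(0.1070 * 4.0600)
= 41 * 1.5441
= 63.3068

63.3068


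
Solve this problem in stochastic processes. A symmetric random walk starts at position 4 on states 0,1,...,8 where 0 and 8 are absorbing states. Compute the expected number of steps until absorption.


For symmetric RW on 0,...,N with absorbing barriers, E(i) = i*(N-i)
E(4) = 4 * 4 = 16

16


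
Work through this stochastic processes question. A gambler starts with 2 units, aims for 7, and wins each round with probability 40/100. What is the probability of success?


Gambler's ruin formula:
r = q/p = 0.6000/0.4000 = 1.5000
P(win) = (1 - r^i)/(1 - r^N)
= (1 - 1.5000^2)/(1 - 1.5000^7)
= 0.0777

0.0777


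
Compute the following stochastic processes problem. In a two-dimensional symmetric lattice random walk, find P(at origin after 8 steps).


P = C(8,4)^2 / 4^8
= 70^2 / 65536
= 4900 / 65536
= 0.0748

0.0748


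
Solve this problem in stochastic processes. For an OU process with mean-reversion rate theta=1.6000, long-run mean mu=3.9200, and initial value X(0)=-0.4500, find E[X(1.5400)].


E[X(t)] = mu + (X(0) - mu)*exp(-theta*t)
= 3.9200 + (-0.4500 - 3.9200)*exp(-1.6000*1.5400)
= 3.9200 + -4.3700 * 0.0851
= 3.5481

3.5481


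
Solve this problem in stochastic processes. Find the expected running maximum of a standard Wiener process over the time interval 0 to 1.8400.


E(max B(s)) = sqrt(2t/pi)
= sqrt(2*1.8400/pi)
= sqrt(1.1714)
= 1.0823

1.0823


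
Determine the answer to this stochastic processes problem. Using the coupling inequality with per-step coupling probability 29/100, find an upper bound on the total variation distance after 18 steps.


TV distance bound <= (1-delta)^n
= (1 - 0.2900)^18
= 0.7100^18
= 0.0021

0.0021


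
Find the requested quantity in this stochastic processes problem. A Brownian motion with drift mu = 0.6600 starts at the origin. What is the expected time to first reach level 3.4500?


Expected first passage time = a/mu
= 3.4500/0.6600
= 5.2273

5.2273


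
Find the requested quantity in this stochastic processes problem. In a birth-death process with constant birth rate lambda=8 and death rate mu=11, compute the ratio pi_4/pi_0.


For birth-death process, pi_n/pi_0 = (lambda/mu)^n
= (8/11)^4
= 0.2798

0.2798


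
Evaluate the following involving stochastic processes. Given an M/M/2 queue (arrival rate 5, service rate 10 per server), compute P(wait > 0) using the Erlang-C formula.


a = lambda/mu = 0.5000
rho = a/c = 0.2500
Erlang-C formula applied:
C(c,a) = 0.1000

0.1000


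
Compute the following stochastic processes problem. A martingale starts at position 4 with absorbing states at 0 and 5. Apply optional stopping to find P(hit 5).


By optional stopping theorem: E(M at tau) = M(0) = 4
P(hit 5)*5 + P(hit 0)*0 = 4
P(hit 5) = (4 - 0)/(5 - 0) = 4/5 = 0.8000

0.8000


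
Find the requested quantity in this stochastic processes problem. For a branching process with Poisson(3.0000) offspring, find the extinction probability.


Since mu = 3.0000 > 1, extinction prob q < 1.
Solve s = exp(mu*(s-1)) iteratively.
q = 0.0595

0.0595


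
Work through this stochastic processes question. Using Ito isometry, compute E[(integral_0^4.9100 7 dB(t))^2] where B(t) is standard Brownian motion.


By Ito isometry: E[(int f dB)^2] = int f^2 dt
= 7^2 * 4.9100
= 49 * 4.9100 = 240.5900

240.5900


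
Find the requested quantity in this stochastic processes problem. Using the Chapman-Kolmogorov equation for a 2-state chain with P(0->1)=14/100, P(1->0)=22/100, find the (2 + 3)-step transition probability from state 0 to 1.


P^5 = P^2 * P^3
Computing via matrix multiplication of the transition matrix.
Entry (0,1) of P^5 = 0.3471

0.3471


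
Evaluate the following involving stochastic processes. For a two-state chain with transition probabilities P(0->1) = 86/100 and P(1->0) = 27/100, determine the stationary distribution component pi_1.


Stationary distribution: pi_0 = p10/(p01+p10), pi_1 = p01/(p01+p10)
p01 = 0.8600, p10 = 0.2700
pi_1 = 0.7611

0.7611


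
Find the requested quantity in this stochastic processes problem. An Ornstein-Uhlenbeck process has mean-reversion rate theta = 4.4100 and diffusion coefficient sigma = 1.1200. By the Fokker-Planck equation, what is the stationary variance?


Stationary variance = sigma^2 / (2*theta)
= 1.1200^2 / (2*4.4100)
= 1.2544 / 8.8200
= 0.1422

0.1422


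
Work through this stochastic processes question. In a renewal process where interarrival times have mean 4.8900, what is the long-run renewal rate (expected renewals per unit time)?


Long-run renewal rate = 1/E(X)
= 1/4.8900
= 0.2045

0.2045


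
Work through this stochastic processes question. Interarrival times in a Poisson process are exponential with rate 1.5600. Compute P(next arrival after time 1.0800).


P(X > t) = exp(-lambda * t)
= exp(-1.5600 * 1.0800)
= exp(-1.6848) = 0.1855

0.1855


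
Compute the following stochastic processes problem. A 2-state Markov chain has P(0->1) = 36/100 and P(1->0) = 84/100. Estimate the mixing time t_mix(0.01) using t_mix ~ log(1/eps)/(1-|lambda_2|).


lambda_2 = |1 - p01 - p10| = |1 - 0.3600 - 0.8400| = 0.2000
t_mix ~ log(1/eps)/(1 - |lambda_2|)
= log(100)/(1 - 0.2000) = 4.6052/0.8000
= 5.7565

5.7565


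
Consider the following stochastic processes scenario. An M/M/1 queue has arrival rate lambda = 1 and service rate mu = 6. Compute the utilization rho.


rho = lambda/mu
= 1/6
= 0.1667

0.1667


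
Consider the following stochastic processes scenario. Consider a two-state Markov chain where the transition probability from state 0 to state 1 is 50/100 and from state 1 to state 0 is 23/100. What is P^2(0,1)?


Computing P^2 by matrix multiplication.
P = [[0.5000, 0.5000], [0.2300, 0.7700]]
After raising P to the power 2:
P^2(0,1) = 0.6350

0.6350


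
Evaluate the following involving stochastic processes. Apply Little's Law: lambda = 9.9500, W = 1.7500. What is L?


Little's Law: L = lambda * W
= 9.9500 * 1.7500
= 17.4125

17.4125


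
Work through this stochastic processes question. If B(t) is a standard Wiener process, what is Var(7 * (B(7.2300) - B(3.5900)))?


Var(alpha*(B(t)-B(s))) = alpha^2 * (t-s)
= 7^2 * (7.2300 - 3.5900)
= 49 * 3.6400
= 178.3600

178.3600


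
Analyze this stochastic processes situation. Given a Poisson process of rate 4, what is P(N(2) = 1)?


P(N(t)=k) = (lambda*t)^k * exp(-lambda*t) / k!
lambda*t = 8
= 8^1 * exp(-8) / 1!
= 8 * 3.3546e-04 / 1
= 0.0027

0.0027


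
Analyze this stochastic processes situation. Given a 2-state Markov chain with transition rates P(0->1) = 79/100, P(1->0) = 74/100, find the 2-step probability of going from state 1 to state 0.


Computing P^2 by matrix multiplication.
P = [[0.2100, 0.7900], [0.7400, 0.2600]]
After raising P to the power 2:
P^2(1,0) = 0.3478

0.3478


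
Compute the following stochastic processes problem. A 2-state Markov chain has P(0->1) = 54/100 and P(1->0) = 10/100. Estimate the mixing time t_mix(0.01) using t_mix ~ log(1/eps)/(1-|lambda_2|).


lambda_2 = |1 - p01 - p10| = |1 - 0.5400 - 0.1000| = 0.3600
t_mix ~ log(1/eps)/(1 - |lambda_2|)
= log(100)/(1 - 0.3600) = 4.6052/0.6400
= 7.1956

7.1956


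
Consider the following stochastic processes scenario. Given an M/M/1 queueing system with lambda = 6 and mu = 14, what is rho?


rho = lambda/mu
= 6/14
= 0.4286

0.4286


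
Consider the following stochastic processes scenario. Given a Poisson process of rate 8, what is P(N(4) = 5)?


P(N(t)=k) = (lambda*t)^k * exp(-lambda*t) / k!
lambda*t = 32
= 32^5 * exp(-32) / 5!
= 33554432 * 1.2664e-14 / 120
= 3.5412e-09

3.5412e-09


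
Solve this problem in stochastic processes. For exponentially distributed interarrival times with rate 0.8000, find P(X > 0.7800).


P(X > t) = exp(-lambda * t)
= exp(-0.8000 * 0.7800)
= exp(-0.6240) = 0.5358

0.5358


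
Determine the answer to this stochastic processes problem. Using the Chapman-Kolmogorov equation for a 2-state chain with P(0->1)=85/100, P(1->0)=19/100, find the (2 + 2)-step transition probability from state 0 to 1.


P^4 = P^2 * P^2
Computing via matrix multiplication of the transition matrix.
Entry (0,1) of P^4 = 0.8173

0.8173


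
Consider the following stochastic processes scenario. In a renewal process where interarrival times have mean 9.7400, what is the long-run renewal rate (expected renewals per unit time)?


Long-run renewal rate = 1/E(X)
= 1/9.7400
= 0.1027

0.1027


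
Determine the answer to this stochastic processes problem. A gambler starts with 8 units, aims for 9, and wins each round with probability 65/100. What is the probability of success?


Gambler's ruin formula:
r = q/p = 0.3500/0.6500 = 0.5385
P(win) = (1 - r^i)/(1 - r^N)
= (1 - 0.5385^8)/(1 - 0.5385^9)
= 0.9967

0.9967


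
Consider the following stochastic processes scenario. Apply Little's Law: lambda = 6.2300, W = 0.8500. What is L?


Little's Law: L = lambda * W
= 6.2300 * 0.8500
= 5.2955

5.2955


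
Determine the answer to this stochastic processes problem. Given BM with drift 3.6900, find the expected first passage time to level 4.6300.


Expected first passage time = a/mu
= 4.6300/3.6900
= 1.2547

1.2547


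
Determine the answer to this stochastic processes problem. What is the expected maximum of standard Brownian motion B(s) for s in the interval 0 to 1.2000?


E(max B(s)) = sqrt(2t/pi)
= sqrt(2*1.2000/pi)
= sqrt(0.7639)
= 0.8740

0.8740


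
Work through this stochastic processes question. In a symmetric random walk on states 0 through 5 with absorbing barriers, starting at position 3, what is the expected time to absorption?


For symmetric RW on 0,...,N with absorbing barriers, E(i) = i*(N-i)
E(3) = 3 * 2 = 6

6


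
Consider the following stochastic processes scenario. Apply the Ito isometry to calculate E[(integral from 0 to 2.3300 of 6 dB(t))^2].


By Ito isometry: E[(int f dB)^2] = int f^2 dt
= 6^2 * 2.3300
= 36 * 2.3300 = 83.8800

83.8800


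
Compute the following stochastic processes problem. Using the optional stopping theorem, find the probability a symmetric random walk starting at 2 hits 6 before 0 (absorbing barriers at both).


By optional stopping theorem: E(M at tau) = M(0) = 2
P(hit 6)*6 + P(hit 0)*0 = 2
P(hit 6) = (2 - 0)/(6 - 0) = 1/3 = 0.3333

0.3333


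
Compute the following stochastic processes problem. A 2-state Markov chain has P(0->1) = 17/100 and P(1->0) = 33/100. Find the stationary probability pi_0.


Stationary distribution: pi_0 = p10/(p01+p10), pi_1 = p01/(p01+p10)
p01 = 0.1700, p10 = 0.3300
pi_0 = 0.6600

0.6600


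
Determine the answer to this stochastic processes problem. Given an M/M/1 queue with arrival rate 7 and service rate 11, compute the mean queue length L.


rho = 7/11 = 0.6364
L = rho/(1-rho)
= 0.6364/0.3636
= 1.7500

1.7500


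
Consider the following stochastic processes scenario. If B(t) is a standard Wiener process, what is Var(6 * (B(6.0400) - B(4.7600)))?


Var(alpha*(B(t)-B(s))) = alpha^2 * (t-s)
= 6^2 * (6.0400 - 4.7600)
= 36 * 1.2800
= 46.0800

46.0800


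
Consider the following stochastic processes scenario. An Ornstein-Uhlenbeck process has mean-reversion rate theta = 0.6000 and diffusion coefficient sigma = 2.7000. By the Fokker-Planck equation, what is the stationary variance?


Stationary variance = sigma^2 / (2*theta)
= 2.7000^2 / (2*0.6000)
= 7.2900 / 1.2000
= 6.0750

6.0750


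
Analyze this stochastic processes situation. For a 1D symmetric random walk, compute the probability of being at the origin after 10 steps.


P(S(10) = 0) = C(10,5) / 4^5
= 252 / 1024
= 0.2461

0.2461


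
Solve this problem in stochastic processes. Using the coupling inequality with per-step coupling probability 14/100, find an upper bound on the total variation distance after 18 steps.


TV distance bound <= (1-delta)^n
= (1 - 0.1400)^18
= 0.8600^18
= 0.0662

0.0662
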